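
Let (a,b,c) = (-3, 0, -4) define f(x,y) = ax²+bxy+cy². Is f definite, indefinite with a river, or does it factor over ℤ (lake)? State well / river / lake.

D = b²−4ac = 0² − 4·(-3)·(-4) = -48
D < 0 ⇒ definite ⇒ every region one sign ⇒ single well

well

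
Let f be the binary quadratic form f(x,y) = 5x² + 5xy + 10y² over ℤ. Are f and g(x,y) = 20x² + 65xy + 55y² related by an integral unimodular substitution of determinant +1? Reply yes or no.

D₁ = -175, D₂ = -175
f: reduced (well bottom): (5,5,10) with a≤c, −a<b≤a
g: translate: b→-15 (≡65 mod 40), so (20,65,55)→(20,-15,5)
g: flip: (20,-15,5)→(5,15,20)
g: translate: b→5 (≡15 mod 10), so (5,15,20)→(5,5,10)
g: reduced (well bottom): (5,5,10) with a≤c, −a<b≤a
reduced forms (5, 5, 10) vs (5, 5, 10) ⇒ equivalent

yes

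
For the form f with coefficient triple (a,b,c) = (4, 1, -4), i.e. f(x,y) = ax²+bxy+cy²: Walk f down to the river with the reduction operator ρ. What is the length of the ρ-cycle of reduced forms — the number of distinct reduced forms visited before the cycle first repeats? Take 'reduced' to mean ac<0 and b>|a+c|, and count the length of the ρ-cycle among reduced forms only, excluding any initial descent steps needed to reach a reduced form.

D = 65, ⌊√D⌋ = 8
river: ρ → (-4,7,1)
river: ρ → (1,7,-4)
river: ρ → (-4,1,4)
river: ρ → (4,7,-1)
river: ρ → (-1,7,4)
river: ρ → (4,1,-4)
ρ-cycle length = 6 (tail of 0 descent steps not counted)

6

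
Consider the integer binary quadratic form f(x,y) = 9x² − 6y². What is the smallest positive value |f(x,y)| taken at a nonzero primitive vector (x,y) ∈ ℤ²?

descent: ρ → (-6,12,3)  [lands on river]
river: ρ → (3,12,-6)
closes: descent 1, river 2
min |a| on river = 3

3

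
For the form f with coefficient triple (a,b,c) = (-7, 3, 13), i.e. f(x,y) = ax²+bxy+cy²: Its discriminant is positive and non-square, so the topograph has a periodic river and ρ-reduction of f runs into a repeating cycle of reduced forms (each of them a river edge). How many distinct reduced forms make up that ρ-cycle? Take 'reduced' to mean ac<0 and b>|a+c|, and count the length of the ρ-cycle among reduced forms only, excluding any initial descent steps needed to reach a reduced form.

D = 373, ⌊√D⌋ = 19
descent: ρ → (13,-3,-7)
descent: ρ → (-7,17,3)  [lands on river]
river: ρ → (3,19,-1)
river: ρ → (-1,19,3)
river: ρ → (3,17,-7)
river: ρ → (-7,11,9)
river: ρ → (9,7,-9)
river: ρ → (-9,11,7)
river: ρ → (7,17,-3)
river: ρ → (-3,19,1)
river: ρ → (1,19,-3)
river: ρ → (-3,17,7)
river: ρ → (7,11,-9)
river: ρ → (-9,7,9)
river: ρ → (9,11,-7)
ρ-cycle length = 14 (tail of 2 descent steps not counted)

14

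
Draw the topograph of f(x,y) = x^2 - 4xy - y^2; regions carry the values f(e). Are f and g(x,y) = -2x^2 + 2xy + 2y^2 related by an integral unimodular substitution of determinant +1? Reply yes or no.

D₁ = 20, D₂ = 20
river cycle of f (length 2): (-1, 4, 1), (1, 4, -1)
river cycle of g (length 2): (2, 2, -2), (-2, 2, 2)
cycles differ ⇒ inequivalent

no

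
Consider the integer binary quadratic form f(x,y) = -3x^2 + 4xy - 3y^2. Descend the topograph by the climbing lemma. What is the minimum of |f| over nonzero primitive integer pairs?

translate: b→2 (≡-4 mod 6), so (3,-4,3)→(3,2,2)
flip: (3,2,2)→(2,-2,3)
translate: b→2 (≡-2 mod 4), so (2,-2,3)→(2,2,3)
reduced (well bottom): (2,2,3) with a≤c, −a<b≤a
well minimum |f| = |-2| = 2 (negative-definite)

2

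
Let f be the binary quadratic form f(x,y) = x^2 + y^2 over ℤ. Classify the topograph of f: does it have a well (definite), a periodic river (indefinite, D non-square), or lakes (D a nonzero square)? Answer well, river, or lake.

D = b²−4ac = 0² − 4·1·1 = -4
D < 0 ⇒ definite ⇒ every region one sign ⇒ single well

well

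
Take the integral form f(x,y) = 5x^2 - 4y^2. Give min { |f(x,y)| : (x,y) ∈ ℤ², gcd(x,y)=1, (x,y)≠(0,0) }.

descent: ρ → (-4,8,1)  [lands on river]
river: ρ → (1,8,-4)
closes: descent 1, river 2
min |a| on river = 1

1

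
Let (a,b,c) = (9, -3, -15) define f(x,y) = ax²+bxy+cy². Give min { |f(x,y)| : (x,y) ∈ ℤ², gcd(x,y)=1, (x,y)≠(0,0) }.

descent: ρ → (-15,3,9)
descent: ρ → (9,15,-9)  [lands on river]
river: ρ → (-9,21,3)
river: ρ → (3,21,-9)
river: ρ → (-9,15,9)
river: ρ → (9,21,-3)
river: ρ → (-3,21,9)
closes: descent 2, river 6
min |a| on river = 3

3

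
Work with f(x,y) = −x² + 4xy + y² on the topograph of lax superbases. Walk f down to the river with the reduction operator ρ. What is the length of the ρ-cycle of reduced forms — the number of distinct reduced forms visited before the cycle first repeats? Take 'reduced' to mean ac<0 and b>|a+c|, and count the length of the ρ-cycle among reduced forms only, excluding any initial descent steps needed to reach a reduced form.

D = 20, ⌊√D⌋ = 4
river: ρ → (1,4,-1)
river: ρ → (-1,4,1)
ρ-cycle length = 2 (tail of 0 descent steps not counted)

2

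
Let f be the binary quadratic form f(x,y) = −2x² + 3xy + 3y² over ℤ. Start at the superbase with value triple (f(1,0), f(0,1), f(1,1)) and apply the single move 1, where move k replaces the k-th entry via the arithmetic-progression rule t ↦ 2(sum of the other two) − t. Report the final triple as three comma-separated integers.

start (-2,3,4) = (f(1,0),f(0,1),f(1,1))
replace slot 1: 2·(3+4) − (-2) = 16 → (16,3,4)

16,3,4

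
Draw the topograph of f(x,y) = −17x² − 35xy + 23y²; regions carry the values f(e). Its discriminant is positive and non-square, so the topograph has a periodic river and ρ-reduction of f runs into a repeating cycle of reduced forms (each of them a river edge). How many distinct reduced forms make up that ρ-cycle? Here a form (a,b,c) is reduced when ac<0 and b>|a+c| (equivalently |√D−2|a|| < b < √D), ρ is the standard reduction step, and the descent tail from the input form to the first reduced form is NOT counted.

D = 2789, ⌊√D⌋ = 52
descent: ρ → (23,35,-17)  [lands on river]
river: ρ → (-17,33,25)
river: ρ → (25,17,-25)
river: ρ → (-25,33,17)
river: ρ → (17,35,-23)
river: ρ → (-23,11,29)
river: ρ → (29,47,-5)
river: ρ → (-5,43,47)
river: ρ → (47,51,-1)
river: ρ → (-1,51,47)
river: ρ → (47,43,-5)
river: ρ → (-5,47,29)
river: ρ → (29,11,-23)
river: ρ → (-23,35,17)
river: ρ → (17,33,-25)
river: ρ → (-25,17,25)
river: ρ → (25,33,-17)
river: ρ → (-17,35,23)
river: ρ → (23,11,-29)
river: ρ → (-29,47,5)
river: ρ → (5,43,-47)
river: ρ → (-47,51,1)
river: ρ → (1,51,-47)
river: ρ → (-47,43,5)
river: ρ → (5,47,-29)
river: ρ → (-29,11,23)
ρ-cycle length = 26 (tail of 1 descent step not counted)

26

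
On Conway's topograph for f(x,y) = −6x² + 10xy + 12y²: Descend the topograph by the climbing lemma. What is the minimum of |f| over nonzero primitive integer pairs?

river: ρ → (12,14,-4)
river: ρ → (-4,18,4)
river: ρ → (4,14,-12)
river: ρ → (-12,10,6)
river: ρ → (6,14,-8)
river: ρ → (-8,18,2)
river: ρ → (2,18,-8)
river: ρ → (-8,14,6)
river: ρ → (6,10,-12)
river: ρ → (-12,14,4)
river: ρ → (4,18,-4)
river: ρ → (-4,14,12)
river: ρ → (12,10,-6)
river: ρ → (-6,14,8)
river: ρ → (8,18,-2)
river: ρ → (-2,18,8)
river: ρ → (8,14,-6)
river: ρ → (-6,10,12)
closes: descent 0, river 18
min |a| on river = 2

2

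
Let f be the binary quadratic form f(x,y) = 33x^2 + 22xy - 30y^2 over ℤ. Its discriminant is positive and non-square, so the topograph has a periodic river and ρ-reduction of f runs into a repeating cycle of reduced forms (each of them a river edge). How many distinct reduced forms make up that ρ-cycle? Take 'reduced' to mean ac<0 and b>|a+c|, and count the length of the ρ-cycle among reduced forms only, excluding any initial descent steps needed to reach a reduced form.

D = 4444, ⌊√D⌋ = 66
river: ρ → (-30,38,25)
river: ρ → (25,62,-6)
river: ρ → (-6,58,45)
river: ρ → (45,32,-19)
river: ρ → (-19,44,33)
river: ρ → (33,22,-30)
ρ-cycle length = 6 (tail of 0 descent steps not counted)

6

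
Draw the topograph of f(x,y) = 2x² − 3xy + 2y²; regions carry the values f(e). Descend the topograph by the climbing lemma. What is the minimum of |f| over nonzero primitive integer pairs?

translate: b→1 (≡-3 mod 4), so (2,-3,2)→(2,1,1)
flip: (2,1,1)→(1,-1,2)
translate: b→1 (≡-1 mod 2), so (1,-1,2)→(1,1,2)
reduced (well bottom): (1,1,2) with a≤c, −a<b≤a
well minimum = a = 1

1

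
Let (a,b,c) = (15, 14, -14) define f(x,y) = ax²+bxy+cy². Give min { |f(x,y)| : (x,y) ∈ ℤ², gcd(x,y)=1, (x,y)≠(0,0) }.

river: ρ → (-14,14,15)
river: ρ → (15,16,-13)
river: ρ → (-13,10,18)
river: ρ → (18,26,-5)
river: ρ → (-5,24,23)
river: ρ → (23,22,-6)
river: ρ → (-6,26,15)
river: ρ → (15,4,-17)
river: ρ → (-17,30,2)
river: ρ → (2,30,-17)
river: ρ → (-17,4,15)
river: ρ → (15,26,-6)
river: ρ → (-6,22,23)
river: ρ → (23,24,-5)
river: ρ → (-5,26,18)
river: ρ → (18,10,-13)
river: ρ → (-13,16,15)
river: ρ → (15,14,-14)
closes: descent 0, river 18
min |a| on river = 2

2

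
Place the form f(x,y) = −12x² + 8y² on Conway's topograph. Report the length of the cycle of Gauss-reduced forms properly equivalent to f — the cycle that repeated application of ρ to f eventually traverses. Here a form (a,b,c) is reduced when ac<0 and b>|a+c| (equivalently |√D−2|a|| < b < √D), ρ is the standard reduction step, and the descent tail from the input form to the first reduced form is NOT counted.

D = 384, ⌊√D⌋ = 19
descent: ρ → (8,16,-4)  [lands on river]
river: ρ → (-4,16,8)
ρ-cycle length = 2 (tail of 1 descent step not counted)

2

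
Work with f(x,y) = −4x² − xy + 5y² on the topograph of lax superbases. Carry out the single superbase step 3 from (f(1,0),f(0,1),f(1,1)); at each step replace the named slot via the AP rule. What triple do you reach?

start (-4,5,0) = (f(1,0),f(0,1),f(1,1))
replace slot 3: 2·((-4)+5) − 0 = 2 → (-4,5,2)

-4,5,2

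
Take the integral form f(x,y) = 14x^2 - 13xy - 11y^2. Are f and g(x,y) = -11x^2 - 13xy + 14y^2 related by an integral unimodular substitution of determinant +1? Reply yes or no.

D₁ = 785, D₂ = 785
river cycle of f (length 10): (-11, 13, 14), (14, 15, -10), (-10, 25, 4), (4, 23, -16), (-16, 9, 11), (11, 13, -14), (-14, 15, 10), (10, 25, -4), (-4, 23, 16), (16, 9, -11)
river cycle of g (length 10): (14, 13, -11), (-11, 9, 16), (16, 23, -4), (-4, 25, 10), (10, 15, -14), (-14, 13, 11), (11, 9, -16), (-16, 23, 4), (4, 25, -10), (-10, 15, 14)
cycles differ ⇒ inequivalent

no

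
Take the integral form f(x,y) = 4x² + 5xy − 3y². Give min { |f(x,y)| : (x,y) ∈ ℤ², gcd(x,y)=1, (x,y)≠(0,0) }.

river: ρ → (-3,7,2)
river: ρ → (2,5,-6)
river: ρ → (-6,7,1)
river: ρ → (1,7,-6)
river: ρ → (-6,5,2)
river: ρ → (2,7,-3)
river: ρ → (-3,5,4)
river: ρ → (4,3,-4)
river: ρ → (-4,5,3)
river: ρ → (3,7,-2)
river: ρ → (-2,5,6)
river: ρ → (6,7,-1)
river: ρ → (-1,7,6)
river: ρ → (6,5,-2)
river: ρ → (-2,7,3)
river: ρ → (3,5,-4)
river: ρ → (-4,3,4)
river: ρ → (4,5,-3)
closes: descent 0, river 18
min |a| on river = 1

1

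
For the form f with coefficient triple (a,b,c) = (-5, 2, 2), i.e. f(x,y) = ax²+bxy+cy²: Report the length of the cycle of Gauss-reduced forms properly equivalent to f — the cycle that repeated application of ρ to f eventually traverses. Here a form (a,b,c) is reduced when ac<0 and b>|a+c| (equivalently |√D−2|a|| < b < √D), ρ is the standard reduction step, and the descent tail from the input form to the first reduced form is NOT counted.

D = 44, ⌊√D⌋ = 6
descent: ρ → (2,6,-1)  [lands on river]
river: ρ → (-1,6,2)
ρ-cycle length = 2 (tail of 1 descent step not counted)

2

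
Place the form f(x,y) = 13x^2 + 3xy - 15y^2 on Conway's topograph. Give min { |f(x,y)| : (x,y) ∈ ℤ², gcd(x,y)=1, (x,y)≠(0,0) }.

river: ρ → (-15,27,1)
river: ρ → (1,27,-15)
river: ρ → (-15,3,13)
river: ρ → (13,23,-5)
river: ρ → (-5,27,3)
river: ρ → (3,27,-5)
river: ρ → (-5,23,13)
river: ρ → (13,3,-15)
closes: descent 0, river 8
min |a| on river = 1

1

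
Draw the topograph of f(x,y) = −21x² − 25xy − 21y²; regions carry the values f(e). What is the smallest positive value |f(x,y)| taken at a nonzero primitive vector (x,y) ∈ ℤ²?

translate: b→-17 (≡25 mod 42), so (21,25,21)→(21,-17,17)
flip: (21,-17,17)→(17,17,21)
reduced (well bottom): (17,17,21) with a≤c, −a<b≤a
well minimum |f| = |-17| = 17 (negative-definite)

17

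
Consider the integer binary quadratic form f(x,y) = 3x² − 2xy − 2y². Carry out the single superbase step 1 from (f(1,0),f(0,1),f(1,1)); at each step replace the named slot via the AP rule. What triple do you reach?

start (3,-2,-1) = (f(1,0),f(0,1),f(1,1))
replace slot 1: 2·((-2)+(-1)) − 3 = -9 → (-9,-2,-1)

-9,-2,-1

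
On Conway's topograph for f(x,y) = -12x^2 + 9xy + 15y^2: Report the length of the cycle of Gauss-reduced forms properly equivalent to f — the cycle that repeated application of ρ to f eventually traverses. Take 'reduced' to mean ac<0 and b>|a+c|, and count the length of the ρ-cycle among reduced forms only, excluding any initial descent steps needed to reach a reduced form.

D = 801, ⌊√D⌋ = 28
river: ρ → (15,21,-6)
river: ρ → (-6,27,3)
river: ρ → (3,27,-6)
river: ρ → (-6,21,15)
river: ρ → (15,9,-12)
river: ρ → (-12,15,12)
river: ρ → (12,9,-15)
river: ρ → (-15,21,6)
river: ρ → (6,27,-3)
river: ρ → (-3,27,6)
river: ρ → (6,21,-15)
river: ρ → (-15,9,12)
river: ρ → (12,15,-12)
river: ρ → (-12,9,15)
ρ-cycle length = 14 (tail of 0 descent steps not counted)

14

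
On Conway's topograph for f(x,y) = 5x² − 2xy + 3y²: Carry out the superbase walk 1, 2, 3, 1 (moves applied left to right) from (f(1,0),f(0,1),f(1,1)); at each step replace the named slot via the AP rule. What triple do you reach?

start (5,3,6) = (f(1,0),f(0,1),f(1,1))
replace slot 1: 2·(3+6) − 5 = 13 → (13,3,6)
replace slot 2: 2·(13+6) − 3 = 35 → (13,35,6)
replace slot 3: 2·(13+35) − 6 = 90 → (13,35,90)
replace slot 1: 2·(35+90) − 13 = 237 → (237,35,90)

237,35,90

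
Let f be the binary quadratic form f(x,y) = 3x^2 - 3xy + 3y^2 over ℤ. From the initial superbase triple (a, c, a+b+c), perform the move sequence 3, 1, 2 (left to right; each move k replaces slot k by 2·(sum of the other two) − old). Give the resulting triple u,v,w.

start (3,3,3) = (f(1,0),f(0,1),f(1,1))
replace slot 3: 2·(3+3) − 3 = 9 → (3,3,9)
replace slot 1: 2·(3+9) − 3 = 21 → (21,3,9)
replace slot 2: 2·(21+9) − 3 = 57 → (21,57,9)

21,57,9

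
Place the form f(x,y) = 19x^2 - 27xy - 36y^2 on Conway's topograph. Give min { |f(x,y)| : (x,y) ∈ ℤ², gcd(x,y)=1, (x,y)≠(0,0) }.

descent: ρ → (-36,27,19)  [lands on river]
river: ρ → (19,49,-14)
river: ρ → (-14,35,40)
river: ρ → (40,45,-9)
river: ρ → (-9,45,40)
river: ρ → (40,35,-14)
river: ρ → (-14,49,19)
river: ρ → (19,27,-36)
river: ρ → (-36,45,10)
river: ρ → (10,55,-11)
river: ρ → (-11,55,10)
river: ρ → (10,45,-36)
closes: descent 1, river 12
min |a| on river = 9

9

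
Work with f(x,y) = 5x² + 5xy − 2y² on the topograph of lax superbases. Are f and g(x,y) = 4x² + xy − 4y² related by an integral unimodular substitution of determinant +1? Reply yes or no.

D₁ = 65, D₂ = 65
river cycle of f (length 6): (-2, 7, 2), (2, 5, -5), (-5, 5, 2), (2, 7, -2), (-2, 5, 5), (5, 5, -2)
river cycle of g (length 6): (-4, 7, 1), (1, 7, -4), (-4, 1, 4), (4, 7, -1), (-1, 7, 4), (4, 1, -4)
cycles differ ⇒ inequivalent

no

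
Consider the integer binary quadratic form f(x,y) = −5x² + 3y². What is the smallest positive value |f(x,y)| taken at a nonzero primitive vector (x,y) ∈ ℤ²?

descent: ρ → (3,6,-2)  [lands on river]
river: ρ → (-2,6,3)
closes: descent 1, river 2
min |a| on river = 2

2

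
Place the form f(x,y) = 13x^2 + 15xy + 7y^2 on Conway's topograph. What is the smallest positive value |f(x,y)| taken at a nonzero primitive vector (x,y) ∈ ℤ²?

translate: b→-11 (≡15 mod 26), so (13,15,7)→(13,-11,5)
flip: (13,-11,5)→(5,11,13)
translate: b→1 (≡11 mod 10), so (5,11,13)→(5,1,7)
reduced (well bottom): (5,1,7) with a≤c, −a<b≤a
well minimum = a = 5

5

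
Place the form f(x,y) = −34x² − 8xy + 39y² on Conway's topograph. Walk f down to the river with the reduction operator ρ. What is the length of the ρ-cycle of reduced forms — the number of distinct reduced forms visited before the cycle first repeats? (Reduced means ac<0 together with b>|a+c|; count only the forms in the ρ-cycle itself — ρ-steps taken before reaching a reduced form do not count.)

D = 5368, ⌊√D⌋ = 73
descent: ρ → (39,8,-34)  [lands on river]
river: ρ → (-34,60,13)
river: ρ → (13,70,-9)
river: ρ → (-9,56,62)
river: ρ → (62,68,-3)
river: ρ → (-3,70,39)
ρ-cycle length = 6 (tail of 1 descent step not counted)

6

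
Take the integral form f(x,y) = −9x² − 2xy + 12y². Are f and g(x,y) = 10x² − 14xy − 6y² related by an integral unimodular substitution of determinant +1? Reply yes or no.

D₁ = 436, D₂ = 436
river cycle of f (length 30): (-9, 16, 5), (5, 14, -12), (-12, 10, 7), (7, 18, -4), (-4, 14, 15), (15, 16, -3), (-3, 20, 3), (3, 16, -15), (-15, 14, 4), (4, 18, -7), … (20 more)
river cycle of g (length 14): (-6, 14, 10), (10, 6, -10), (-10, 14, 6), (6, 10, -14), (-14, 18, 2), (2, 18, -14), (-14, 10, 6), (6, 14, -10), (-10, 6, 10), (10, 14, -6), … (4 more)
cycles differ ⇒ inequivalent

no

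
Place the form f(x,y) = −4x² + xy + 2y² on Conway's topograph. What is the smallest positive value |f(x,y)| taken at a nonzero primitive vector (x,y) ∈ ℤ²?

descent: ρ → (2,3,-3)  [lands on river]
river: ρ → (-3,3,2)
river: ρ → (2,5,-1)
river: ρ → (-1,5,2)
closes: descent 1, river 4
min |a| on river = 1

1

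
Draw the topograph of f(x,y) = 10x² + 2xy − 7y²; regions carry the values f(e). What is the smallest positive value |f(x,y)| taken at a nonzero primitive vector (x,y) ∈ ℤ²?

descent: ρ → (-7,12,5)  [lands on river]
river: ρ → (5,8,-11)
river: ρ → (-11,14,2)
river: ρ → (2,14,-11)
river: ρ → (-11,8,5)
river: ρ → (5,12,-7)
river: ρ → (-7,16,1)
river: ρ → (1,16,-7)
closes: descent 1, river 8
min |a| on river = 1

1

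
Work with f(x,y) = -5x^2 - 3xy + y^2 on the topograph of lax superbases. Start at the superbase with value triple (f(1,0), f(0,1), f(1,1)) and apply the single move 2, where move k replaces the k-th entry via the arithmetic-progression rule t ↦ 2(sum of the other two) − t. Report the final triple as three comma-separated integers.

start (-5,1,-7) = (f(1,0),f(0,1),f(1,1))
replace slot 2: 2·((-5)+(-7)) − 1 = -25 → (-5,-25,-7)

-5,-25,-7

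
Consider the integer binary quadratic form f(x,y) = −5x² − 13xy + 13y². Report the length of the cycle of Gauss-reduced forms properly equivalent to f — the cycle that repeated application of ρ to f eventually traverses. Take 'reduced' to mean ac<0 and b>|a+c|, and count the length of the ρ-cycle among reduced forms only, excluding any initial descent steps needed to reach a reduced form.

D = 429, ⌊√D⌋ = 20
descent: ρ → (13,13,-5)  [lands on river]
river: ρ → (-5,17,7)
river: ρ → (7,11,-11)
river: ρ → (-11,11,7)
river: ρ → (7,17,-5)
river: ρ → (-5,13,13)
ρ-cycle length = 6 (tail of 1 descent step not counted)

6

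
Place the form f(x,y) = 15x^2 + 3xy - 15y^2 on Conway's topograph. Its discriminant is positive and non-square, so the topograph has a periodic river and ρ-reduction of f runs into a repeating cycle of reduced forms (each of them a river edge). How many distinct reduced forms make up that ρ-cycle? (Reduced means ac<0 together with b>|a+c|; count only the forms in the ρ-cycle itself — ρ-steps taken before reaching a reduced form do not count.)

D = 909, ⌊√D⌋ = 30
river: ρ → (-15,27,3)
river: ρ → (3,27,-15)
river: ρ → (-15,3,15)
river: ρ → (15,27,-3)
river: ρ → (-3,27,15)
river: ρ → (15,3,-15)
ρ-cycle length = 6 (tail of 0 descent steps not counted)

6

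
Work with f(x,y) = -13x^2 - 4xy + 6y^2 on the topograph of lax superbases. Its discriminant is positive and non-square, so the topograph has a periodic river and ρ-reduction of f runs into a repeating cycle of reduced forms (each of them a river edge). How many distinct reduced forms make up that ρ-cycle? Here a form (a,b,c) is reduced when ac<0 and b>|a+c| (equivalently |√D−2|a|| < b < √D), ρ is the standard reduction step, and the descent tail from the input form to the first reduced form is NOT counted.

D = 328, ⌊√D⌋ = 18
descent: ρ → (6,16,-3)  [lands on river]
river: ρ → (-3,14,11)
river: ρ → (11,8,-6)
river: ρ → (-6,16,3)
river: ρ → (3,14,-11)
river: ρ → (-11,8,6)
ρ-cycle length = 6 (tail of 1 descent step not counted)

6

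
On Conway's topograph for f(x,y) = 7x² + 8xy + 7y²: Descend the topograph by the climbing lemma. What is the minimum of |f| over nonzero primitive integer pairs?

translate: b→-6 (≡8 mod 14), so (7,8,7)→(7,-6,6)
flip: (7,-6,6)→(6,6,7)
reduced (well bottom): (6,6,7) with a≤c, −a<b≤a
well minimum = a = 6

6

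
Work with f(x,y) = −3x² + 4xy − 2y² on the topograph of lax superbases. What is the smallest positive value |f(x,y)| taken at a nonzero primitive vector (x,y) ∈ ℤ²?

translate: b→2 (≡-4 mod 6), so (3,-4,2)→(3,2,1)
flip: (3,2,1)→(1,-2,3)
translate: b→0 (≡-2 mod 2), so (1,-2,3)→(1,0,2)
reduced (well bottom): (1,0,2) with a≤c, −a<b≤a
well minimum |f| = |-1| = 1 (negative-definite)

1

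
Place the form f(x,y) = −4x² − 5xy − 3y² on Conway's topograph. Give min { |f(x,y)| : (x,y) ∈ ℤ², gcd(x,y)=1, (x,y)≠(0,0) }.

translate: b→-3 (≡5 mod 8), so (4,5,3)→(4,-3,2)
flip: (4,-3,2)→(2,3,4)
translate: b→-1 (≡3 mod 4), so (2,3,4)→(2,-1,3)
reduced (well bottom): (2,-1,3) with a≤c, −a<b≤a
well minimum |f| = |-2| = 2 (negative-definite)

2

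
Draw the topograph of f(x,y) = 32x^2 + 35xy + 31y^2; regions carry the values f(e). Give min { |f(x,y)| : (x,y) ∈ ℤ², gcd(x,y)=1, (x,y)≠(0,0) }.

translate: b→-29 (≡35 mod 64), so (32,35,31)→(32,-29,28)
flip: (32,-29,28)→(28,29,32)
translate: b→-27 (≡29 mod 56), so (28,29,32)→(28,-27,31)
reduced (well bottom): (28,-27,31) with a≤c, −a<b≤a
well minimum = a = 28

28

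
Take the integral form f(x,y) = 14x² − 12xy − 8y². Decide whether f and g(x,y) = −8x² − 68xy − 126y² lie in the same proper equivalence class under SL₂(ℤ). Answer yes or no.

D₁ = 592, D₂ = 592
river cycle of f (length 6): (-8, 12, 14), (14, 16, -6), (-6, 20, 8), (8, 12, -14), (-14, 16, 6), (6, 20, -8)
river cycle of g (length 6): (-8, 12, 14), (14, 16, -6), (-6, 20, 8), (8, 12, -14), (-14, 16, 6), (6, 20, -8)
cycles coincide ⇒ equivalent

yes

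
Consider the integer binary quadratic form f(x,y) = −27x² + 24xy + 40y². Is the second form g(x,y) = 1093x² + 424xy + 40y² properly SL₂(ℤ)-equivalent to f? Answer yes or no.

D₁ = 4896, D₂ = 4896
river cycle of f (length 6): (40, 56, -11), (-11, 54, 45), (45, 36, -20), (-20, 44, 37), (37, 30, -27), (-27, 24, 40)
river cycle of g (length 6): (40, 56, -11), (-11, 54, 45), (45, 36, -20), (-20, 44, 37), (37, 30, -27), (-27, 24, 40)
cycles coincide ⇒ equivalent

yes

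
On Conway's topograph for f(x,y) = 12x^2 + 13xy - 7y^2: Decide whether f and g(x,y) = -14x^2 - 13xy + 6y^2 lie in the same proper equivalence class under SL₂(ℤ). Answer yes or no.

D₁ = 505, D₂ = 505
river cycle of f (length 8): (-7, 15, 10), (10, 5, -12), (-12, 19, 3), (3, 17, -18), (-18, 19, 2), (2, 21, -8), (-8, 11, 12), (12, 13, -7)
river cycle of g (length 8): (6, 13, -14), (-14, 15, 5), (5, 15, -14), (-14, 13, 6), (6, 11, -16), (-16, 21, 1), (1, 21, -16), (-16, 11, 6)
cycles differ ⇒ inequivalent

no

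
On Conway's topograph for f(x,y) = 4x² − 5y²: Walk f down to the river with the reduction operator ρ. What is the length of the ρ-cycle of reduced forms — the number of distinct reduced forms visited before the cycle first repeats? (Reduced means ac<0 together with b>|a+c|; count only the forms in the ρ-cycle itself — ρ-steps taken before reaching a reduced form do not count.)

D = 80, ⌊√D⌋ = 8
descent: ρ → (-5,0,4)
descent: ρ → (4,8,-1)  [lands on river]
river: ρ → (-1,8,4)
ρ-cycle length = 2 (tail of 2 descent steps not counted)

2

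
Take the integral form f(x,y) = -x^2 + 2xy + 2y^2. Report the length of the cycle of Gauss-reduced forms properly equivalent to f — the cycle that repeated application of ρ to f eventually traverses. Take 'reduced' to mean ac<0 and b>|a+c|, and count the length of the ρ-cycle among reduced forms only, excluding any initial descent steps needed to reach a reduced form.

D = 12, ⌊√D⌋ = 3
river: ρ → (2,2,-1)
river: ρ → (-1,2,2)
ρ-cycle length = 2 (tail of 0 descent steps not counted)

2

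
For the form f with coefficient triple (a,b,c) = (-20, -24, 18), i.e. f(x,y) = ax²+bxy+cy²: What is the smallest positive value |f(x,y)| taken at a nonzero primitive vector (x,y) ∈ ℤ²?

descent: ρ → (18,24,-20)  [lands on river]
river: ρ → (-20,16,22)
river: ρ → (22,28,-14)
river: ρ → (-14,28,22)
river: ρ → (22,16,-20)
river: ρ → (-20,24,18)
river: ρ → (18,12,-26)
river: ρ → (-26,40,4)
river: ρ → (4,40,-26)
river: ρ → (-26,12,18)
closes: descent 1, river 10
min |a| on river = 4

4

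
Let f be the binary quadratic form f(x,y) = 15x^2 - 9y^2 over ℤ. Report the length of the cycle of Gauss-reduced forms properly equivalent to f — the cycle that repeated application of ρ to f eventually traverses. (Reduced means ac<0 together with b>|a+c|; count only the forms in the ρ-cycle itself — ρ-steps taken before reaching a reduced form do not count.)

D = 540, ⌊√D⌋ = 23
descent: ρ → (-9,18,6)  [lands on river]
river: ρ → (6,18,-9)
ρ-cycle length = 2 (tail of 1 descent step not counted)

2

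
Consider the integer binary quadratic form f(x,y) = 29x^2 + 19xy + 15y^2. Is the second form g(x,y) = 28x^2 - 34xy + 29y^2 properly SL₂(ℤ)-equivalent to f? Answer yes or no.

D₁ = -1379, D₂ = -2092
discriminants differ ⇒ not SL₂(ℤ)-equivalent

no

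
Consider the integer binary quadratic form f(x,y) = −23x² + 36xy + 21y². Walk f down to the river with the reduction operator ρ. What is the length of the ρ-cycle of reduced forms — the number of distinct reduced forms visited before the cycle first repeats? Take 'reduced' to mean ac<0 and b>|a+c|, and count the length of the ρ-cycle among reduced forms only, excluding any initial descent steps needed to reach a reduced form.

D = 3228, ⌊√D⌋ = 56
river: ρ → (21,48,-11)
river: ρ → (-11,40,37)
river: ρ → (37,34,-14)
river: ρ → (-14,50,13)
river: ρ → (13,54,-6)
river: ρ → (-6,54,13)
river: ρ → (13,50,-14)
river: ρ → (-14,34,37)
river: ρ → (37,40,-11)
river: ρ → (-11,48,21)
river: ρ → (21,36,-23)
river: ρ → (-23,56,1)
river: ρ → (1,56,-23)
river: ρ → (-23,36,21)
ρ-cycle length = 14 (tail of 0 descent steps not counted)

14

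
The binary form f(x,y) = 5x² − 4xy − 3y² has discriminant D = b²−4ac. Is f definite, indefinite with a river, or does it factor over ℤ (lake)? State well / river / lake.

D = b²−4ac = (-4)² − 4·5·(-3) = 76
D > 0 non-square ⇒ indefinite ⇒ periodic river

river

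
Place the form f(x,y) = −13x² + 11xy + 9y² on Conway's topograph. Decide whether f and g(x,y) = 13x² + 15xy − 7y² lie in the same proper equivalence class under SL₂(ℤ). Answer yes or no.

D₁ = 589, D₂ = 589
river cycle of f (length 16): (9, 7, -15), (-15, 23, 1), (1, 23, -15), (-15, 7, 9), (9, 11, -13), (-13, 15, 7), (7, 13, -15), (-15, 17, 5), (5, 23, -3), (-3, 19, 19), … (6 more)
river cycle of g (length 16): (-7, 13, 15), (15, 17, -5), (-5, 23, 3), (3, 19, -19), (-19, 19, 3), (3, 23, -5), (-5, 17, 15), (15, 13, -7), (-7, 15, 13), (13, 11, -9), … (6 more)
cycles differ ⇒ inequivalent

no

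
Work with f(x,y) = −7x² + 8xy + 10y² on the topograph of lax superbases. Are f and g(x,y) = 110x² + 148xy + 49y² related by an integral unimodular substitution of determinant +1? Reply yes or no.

D₁ = 344, D₂ = 344
river cycle of f (length 10): (10, 12, -5), (-5, 18, 1), (1, 18, -5), (-5, 12, 10), (10, 8, -7), (-7, 6, 11), (11, 16, -2), (-2, 16, 11), (11, 6, -7), (-7, 8, 10)
river cycle of g (length 10): (10, 12, -5), (-5, 18, 1), (1, 18, -5), (-5, 12, 10), (10, 8, -7), (-7, 6, 11), (11, 16, -2), (-2, 16, 11), (11, 6, -7), (-7, 8, 10)
cycles coincide ⇒ equivalent

yes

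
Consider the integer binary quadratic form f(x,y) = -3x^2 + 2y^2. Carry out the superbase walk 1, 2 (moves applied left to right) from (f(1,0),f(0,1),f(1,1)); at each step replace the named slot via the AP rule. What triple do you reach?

start (-3,2,-1) = (f(1,0),f(0,1),f(1,1))
replace slot 1: 2·(2+(-1)) − (-3) = 5 → (5,2,-1)
replace slot 2: 2·(5+(-1)) − 2 = 6 → (5,6,-1)

5,6,-1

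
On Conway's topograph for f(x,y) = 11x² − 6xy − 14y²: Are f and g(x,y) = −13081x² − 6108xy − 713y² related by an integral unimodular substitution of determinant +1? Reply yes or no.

D₁ = 652, D₂ = 652
river cycle of f (length 18): (-14, 6, 11), (11, 16, -9), (-9, 20, 7), (7, 22, -6), (-6, 14, 19), (19, 24, -1), (-1, 24, 19), (19, 14, -6), (-6, 22, 7), (7, 20, -9), … (8 more)
river cycle of g (length 18): (-9, 20, 7), (7, 22, -6), (-6, 14, 19), (19, 24, -1), (-1, 24, 19), (19, 14, -6), (-6, 22, 7), (7, 20, -9), (-9, 16, 11), (11, 6, -14), … (8 more)
cycles coincide ⇒ equivalent

yes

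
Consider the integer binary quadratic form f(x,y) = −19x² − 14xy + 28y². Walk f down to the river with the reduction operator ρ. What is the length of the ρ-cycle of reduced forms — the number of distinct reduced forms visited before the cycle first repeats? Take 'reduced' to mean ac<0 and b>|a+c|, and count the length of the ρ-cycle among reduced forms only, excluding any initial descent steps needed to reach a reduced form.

D = 2324, ⌊√D⌋ = 48
descent: ρ → (28,14,-19)  [lands on river]
river: ρ → (-19,24,23)
river: ρ → (23,22,-20)
river: ρ → (-20,18,25)
river: ρ → (25,32,-13)
river: ρ → (-13,46,4)
river: ρ → (4,42,-35)
river: ρ → (-35,28,11)
river: ρ → (11,38,-20)
river: ρ → (-20,42,7)
river: ρ → (7,42,-20)
river: ρ → (-20,38,11)
river: ρ → (11,28,-35)
river: ρ → (-35,42,4)
river: ρ → (4,46,-13)
river: ρ → (-13,32,25)
river: ρ → (25,18,-20)
river: ρ → (-20,22,23)
river: ρ → (23,24,-19)
river: ρ → (-19,14,28)
river: ρ → (28,42,-5)
river: ρ → (-5,48,1)
river: ρ → (1,48,-5)
river: ρ → (-5,42,28)
ρ-cycle length = 24 (tail of 1 descent step not counted)

24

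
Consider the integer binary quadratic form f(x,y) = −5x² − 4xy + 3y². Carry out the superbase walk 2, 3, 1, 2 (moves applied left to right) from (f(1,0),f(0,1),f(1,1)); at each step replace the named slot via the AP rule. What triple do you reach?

start (-5,3,-6) = (f(1,0),f(0,1),f(1,1))
replace slot 2: 2·((-5)+(-6)) − 3 = -25 → (-5,-25,-6)
replace slot 3: 2·((-5)+(-25)) − (-6) = -54 → (-5,-25,-54)
replace slot 1: 2·((-25)+(-54)) − (-5) = -153 → (-153,-25,-54)
replace slot 2: 2·((-153)+(-54)) − (-25) = -389 → (-153,-389,-54)

-153,-389,-54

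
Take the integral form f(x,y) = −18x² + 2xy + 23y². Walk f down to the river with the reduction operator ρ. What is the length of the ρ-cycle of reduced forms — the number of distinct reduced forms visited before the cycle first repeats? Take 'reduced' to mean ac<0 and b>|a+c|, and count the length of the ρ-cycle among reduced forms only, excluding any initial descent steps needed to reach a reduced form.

D = 1660, ⌊√D⌋ = 40
descent: ρ → (23,-2,-18)
descent: ρ → (-18,38,3)  [lands on river]
river: ρ → (3,40,-5)
river: ρ → (-5,40,3)
river: ρ → (3,38,-18)
river: ρ → (-18,34,7)
river: ρ → (7,36,-13)
river: ρ → (-13,16,27)
river: ρ → (27,38,-2)
river: ρ → (-2,38,27)
river: ρ → (27,16,-13)
river: ρ → (-13,36,7)
river: ρ → (7,34,-18)
ρ-cycle length = 12 (tail of 2 descent steps not counted)

12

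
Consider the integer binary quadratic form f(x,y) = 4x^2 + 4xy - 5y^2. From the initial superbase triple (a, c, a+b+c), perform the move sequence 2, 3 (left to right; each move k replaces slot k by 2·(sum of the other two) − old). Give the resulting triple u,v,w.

start (4,-5,3) = (f(1,0),f(0,1),f(1,1))
replace slot 2: 2·(4+3) − (-5) = 19 → (4,19,3)
replace slot 3: 2·(4+19) − 3 = 43 → (4,19,43)

4,19,43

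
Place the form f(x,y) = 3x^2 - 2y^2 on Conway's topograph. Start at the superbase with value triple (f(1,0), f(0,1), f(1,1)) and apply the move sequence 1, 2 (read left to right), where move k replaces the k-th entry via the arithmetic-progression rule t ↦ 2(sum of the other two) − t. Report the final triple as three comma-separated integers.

start (3,-2,1) = (f(1,0),f(0,1),f(1,1))
replace slot 1: 2·((-2)+1) − 3 = -5 → (-5,-2,1)
replace slot 2: 2·((-5)+1) − (-2) = -6 → (-5,-6,1)

-5,-6,1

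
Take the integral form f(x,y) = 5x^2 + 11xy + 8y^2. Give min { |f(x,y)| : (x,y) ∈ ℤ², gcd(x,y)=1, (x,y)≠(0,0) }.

translate: b→1 (≡11 mod 10), so (5,11,8)→(5,1,2)
flip: (5,1,2)→(2,-1,5)
reduced (well bottom): (2,-1,5) with a≤c, −a<b≤a
well minimum = a = 2

2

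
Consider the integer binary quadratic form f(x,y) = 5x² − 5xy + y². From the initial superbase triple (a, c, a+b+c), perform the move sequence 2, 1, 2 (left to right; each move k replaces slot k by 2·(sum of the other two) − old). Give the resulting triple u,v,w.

start (5,1,1) = (f(1,0),f(0,1),f(1,1))
replace slot 2: 2·(5+1) − 1 = 11 → (5,11,1)
replace slot 1: 2·(11+1) − 5 = 19 → (19,11,1)
replace slot 2: 2·(19+1) − 11 = 29 → (19,29,1)

19,29,1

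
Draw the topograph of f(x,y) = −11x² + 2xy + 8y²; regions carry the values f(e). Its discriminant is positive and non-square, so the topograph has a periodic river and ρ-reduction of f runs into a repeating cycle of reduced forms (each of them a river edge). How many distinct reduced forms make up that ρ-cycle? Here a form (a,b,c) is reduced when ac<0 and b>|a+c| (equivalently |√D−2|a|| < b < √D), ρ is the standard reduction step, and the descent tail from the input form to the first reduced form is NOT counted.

D = 356, ⌊√D⌋ = 18
descent: ρ → (8,14,-5)  [lands on river]
river: ρ → (-5,16,5)
river: ρ → (5,14,-8)
river: ρ → (-8,18,1)
river: ρ → (1,18,-8)
river: ρ → (-8,14,5)
river: ρ → (5,16,-5)
river: ρ → (-5,14,8)
river: ρ → (8,18,-1)
river: ρ → (-1,18,8)
ρ-cycle length = 10 (tail of 1 descent step not counted)

10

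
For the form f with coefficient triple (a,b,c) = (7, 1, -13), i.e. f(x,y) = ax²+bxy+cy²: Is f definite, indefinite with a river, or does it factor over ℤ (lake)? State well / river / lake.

D = b²−4ac = 1² − 4·7·(-13) = 365
D > 0 non-square ⇒ indefinite ⇒ periodic river

river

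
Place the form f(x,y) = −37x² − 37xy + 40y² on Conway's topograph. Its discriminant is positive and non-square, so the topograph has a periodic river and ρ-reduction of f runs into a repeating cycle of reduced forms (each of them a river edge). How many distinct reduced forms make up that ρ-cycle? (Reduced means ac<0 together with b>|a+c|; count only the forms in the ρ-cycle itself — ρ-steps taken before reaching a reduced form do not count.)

D = 7289, ⌊√D⌋ = 85
descent: ρ → (40,37,-37)  [lands on river]
river: ρ → (-37,37,40)
river: ρ → (40,43,-34)
river: ρ → (-34,25,49)
river: ρ → (49,73,-10)
river: ρ → (-10,67,70)
river: ρ → (70,73,-7)
river: ρ → (-7,81,26)
river: ρ → (26,75,-16)
river: ρ → (-16,85,1)
river: ρ → (1,85,-16)
river: ρ → (-16,75,26)
river: ρ → (26,81,-7)
river: ρ → (-7,73,70)
river: ρ → (70,67,-10)
river: ρ → (-10,73,49)
river: ρ → (49,25,-34)
river: ρ → (-34,43,40)
ρ-cycle length = 18 (tail of 1 descent step not counted)

18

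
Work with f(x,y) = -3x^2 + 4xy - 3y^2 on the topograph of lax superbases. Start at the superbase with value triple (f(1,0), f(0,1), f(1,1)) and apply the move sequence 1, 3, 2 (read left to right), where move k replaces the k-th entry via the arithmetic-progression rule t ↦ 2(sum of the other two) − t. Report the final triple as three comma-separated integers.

start (-3,-3,-2) = (f(1,0),f(0,1),f(1,1))
replace slot 1: 2·((-3)+(-2)) − (-3) = -7 → (-7,-3,-2)
replace slot 3: 2·((-7)+(-3)) − (-2) = -18 → (-7,-3,-18)
replace slot 2: 2·((-7)+(-18)) − (-3) = -47 → (-7,-47,-18)

-7,-47,-18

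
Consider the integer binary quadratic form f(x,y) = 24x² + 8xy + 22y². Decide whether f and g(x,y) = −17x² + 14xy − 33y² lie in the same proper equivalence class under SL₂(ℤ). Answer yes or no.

D₁ = -2048, D₂ = -2048
f: flip: (24,8,22)→(22,-8,24)
f: reduced (well bottom): (22,-8,24) with a≤c, −a<b≤a
g is negative-definite; reduce −g:
−g: reduced (well bottom): (17,-14,33) with a≤c, −a<b≤a
flip sign back: reduced form of g is (-17,14,-33)
reduced forms (22, -8, 24) vs (-17, 14, -33) ⇒ inequivalent

no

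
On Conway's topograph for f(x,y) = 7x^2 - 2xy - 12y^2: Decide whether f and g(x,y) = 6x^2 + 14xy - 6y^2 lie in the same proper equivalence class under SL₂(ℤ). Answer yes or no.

D₁ = 340, D₂ = 340
river cycle of f (length 14): (7, 12, -7), (-7, 16, 3), (3, 14, -12), (-12, 10, 5), (5, 10, -12), (-12, 14, 3), (3, 16, -7), (-7, 12, 7), (7, 16, -3), (-3, 14, 12), … (4 more)
river cycle of g (length 6): (-6, 10, 10), (10, 10, -6), (-6, 14, 6), (6, 10, -10), (-10, 10, 6), (6, 14, -6)
cycles differ ⇒ inequivalent

no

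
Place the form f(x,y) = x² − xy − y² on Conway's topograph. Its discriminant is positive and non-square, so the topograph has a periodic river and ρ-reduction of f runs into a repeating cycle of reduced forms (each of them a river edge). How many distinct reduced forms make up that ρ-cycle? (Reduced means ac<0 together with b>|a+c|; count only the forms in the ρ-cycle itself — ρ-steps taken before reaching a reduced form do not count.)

D = 5, ⌊√D⌋ = 2
descent: ρ → (-1,1,1)  [lands on river]
river: ρ → (1,1,-1)
ρ-cycle length = 2 (tail of 1 descent step not counted)

2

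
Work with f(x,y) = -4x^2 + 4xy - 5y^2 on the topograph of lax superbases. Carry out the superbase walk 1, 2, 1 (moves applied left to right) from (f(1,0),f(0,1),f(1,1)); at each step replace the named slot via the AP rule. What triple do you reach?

start (-4,-5,-5) = (f(1,0),f(0,1),f(1,1))
replace slot 1: 2·((-5)+(-5)) − (-4) = -16 → (-16,-5,-5)
replace slot 2: 2·((-16)+(-5)) − (-5) = -37 → (-16,-37,-5)
replace slot 1: 2·((-37)+(-5)) − (-16) = -68 → (-68,-37,-5)

-68,-37,-5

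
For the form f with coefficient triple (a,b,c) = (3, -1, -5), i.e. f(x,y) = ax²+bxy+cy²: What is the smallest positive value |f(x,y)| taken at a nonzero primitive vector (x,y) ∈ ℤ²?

descent: ρ → (-5,1,3)
descent: ρ → (3,5,-3)  [lands on river]
river: ρ → (-3,7,1)
river: ρ → (1,7,-3)
river: ρ → (-3,5,3)
river: ρ → (3,7,-1)
river: ρ → (-1,7,3)
closes: descent 2, river 6
min |a| on river = 1

1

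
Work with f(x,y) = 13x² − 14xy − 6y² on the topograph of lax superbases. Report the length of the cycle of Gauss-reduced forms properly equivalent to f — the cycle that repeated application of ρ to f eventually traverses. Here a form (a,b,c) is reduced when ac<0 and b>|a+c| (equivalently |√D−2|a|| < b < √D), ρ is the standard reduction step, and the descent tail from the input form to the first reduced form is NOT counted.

D = 508, ⌊√D⌋ = 22
descent: ρ → (-6,14,13)  [lands on river]
river: ρ → (13,12,-7)
river: ρ → (-7,16,9)
river: ρ → (9,20,-3)
river: ρ → (-3,22,2)
river: ρ → (2,22,-3)
river: ρ → (-3,20,9)
river: ρ → (9,16,-7)
river: ρ → (-7,12,13)
river: ρ → (13,14,-6)
river: ρ → (-6,22,1)
river: ρ → (1,22,-6)
ρ-cycle length = 12 (tail of 1 descent step not counted)

12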